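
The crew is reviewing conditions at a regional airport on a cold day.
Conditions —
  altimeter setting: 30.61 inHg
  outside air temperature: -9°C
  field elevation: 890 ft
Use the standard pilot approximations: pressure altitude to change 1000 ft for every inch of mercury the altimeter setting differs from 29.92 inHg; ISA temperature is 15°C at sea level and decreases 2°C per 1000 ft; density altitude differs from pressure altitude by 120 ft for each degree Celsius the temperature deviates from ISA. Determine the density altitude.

Pressure altitude = 890 + (29.92 − 30.61) × 1000 = 890 + (-690) = 200 ft.
ISA temperature at 200 ft = 15 − 2 × (200/1000) = 14.6°C.
ISA deviation = -9 − 14.6 = -23.6°C.
Density altitude = 200 + 120 × (-23.6) = -2632 ft.

-2632 ft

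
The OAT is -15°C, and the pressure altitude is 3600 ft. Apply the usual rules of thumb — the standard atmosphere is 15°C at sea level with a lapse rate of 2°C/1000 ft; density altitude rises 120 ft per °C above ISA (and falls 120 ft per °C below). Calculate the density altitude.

ISA temperature at 3600 ft = 15 − 2 × (3600/1000) = 7.8°C.
ISA deviation = -15 − 7.8 = -22.8°C.
Density altitude = 3600 + 120 × (-22.8) = 3600 + (-2736) = 864 ft.

864 ft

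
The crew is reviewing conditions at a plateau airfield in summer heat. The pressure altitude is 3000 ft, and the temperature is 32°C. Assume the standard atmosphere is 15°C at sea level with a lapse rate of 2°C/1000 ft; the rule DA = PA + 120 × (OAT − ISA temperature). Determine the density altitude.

5760 ft

ISA temperature at 3000 ft = 15 − 2 × (3000/1000) = 9°C.
ISA deviation = 32 − 9 = +23°C.
Density altitude = 3000 + 120 × (23) = 3000 + (+2760) = 5760 ft.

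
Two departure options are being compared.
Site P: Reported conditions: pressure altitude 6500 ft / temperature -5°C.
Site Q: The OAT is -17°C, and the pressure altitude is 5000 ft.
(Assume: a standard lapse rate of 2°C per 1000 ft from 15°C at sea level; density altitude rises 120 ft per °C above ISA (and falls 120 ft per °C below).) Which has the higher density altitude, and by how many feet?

Site P: ISA temp = 2°C, deviation -7°C, DA = 6500 + 120 × (-7) = 5660 ft.
Site Q: ISA temp = 5°C, deviation -22°C, DA = 5000 + 120 × (-22) = 2360 ft.
Site P is higher by 5660 − 2360 = 3300 ft.

Site P by 3300 ft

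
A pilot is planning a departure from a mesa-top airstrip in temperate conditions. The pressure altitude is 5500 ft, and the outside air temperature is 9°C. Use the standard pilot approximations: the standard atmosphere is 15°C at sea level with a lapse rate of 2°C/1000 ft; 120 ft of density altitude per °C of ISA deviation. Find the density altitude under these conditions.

ISA temperature at 5500 ft = 15 − 2 × (5500/1000) = 4°C.
ISA deviation = 9 − 4 = +5°C.
Density altitude = 5500 + 120 × (5) = 5500 + (+600) = 6100 ft.

6100 ft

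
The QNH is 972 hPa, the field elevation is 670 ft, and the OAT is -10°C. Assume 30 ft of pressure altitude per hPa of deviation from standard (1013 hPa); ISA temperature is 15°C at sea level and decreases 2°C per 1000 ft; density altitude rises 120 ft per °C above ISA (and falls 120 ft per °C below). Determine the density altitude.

-644 ft

Pressure altitude = 670 + (1013 − 972) × 30 = 670 + (+1230) = 1900 ft.
ISA temperature at 1900 ft = 15 − 2 × (1900/1000) = 11.2°C.
ISA deviation = -10 − 11.2 = -21.2°C.
Density altitude = 1900 + 120 × (-21.2) = -644 ft.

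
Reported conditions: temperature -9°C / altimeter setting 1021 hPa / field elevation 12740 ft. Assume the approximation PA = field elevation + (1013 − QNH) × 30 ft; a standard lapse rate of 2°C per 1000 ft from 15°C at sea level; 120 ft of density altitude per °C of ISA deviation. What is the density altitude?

12620 ft

Pressure altitude = 12740 + (1013 − 1021) × 30 = 12740 + (-240) = 12500 ft.
ISA temperature at 12500 ft = 15 − 2 × (12500/1000) = -10°C.
ISA deviation = -9 − (-10) = +1°C.
Density altitude = 12500 + 120 × (1) = 12620 ft.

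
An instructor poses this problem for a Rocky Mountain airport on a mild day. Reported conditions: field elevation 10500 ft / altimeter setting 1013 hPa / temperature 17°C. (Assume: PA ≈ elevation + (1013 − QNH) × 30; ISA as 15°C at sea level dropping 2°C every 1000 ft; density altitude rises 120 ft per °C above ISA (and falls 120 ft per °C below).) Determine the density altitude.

13260 ft

Pressure altitude = 10500 + (1013 − 1013) × 30 = 10500 + (0) = 10500 ft.
ISA temperature at 10500 ft = 15 − 2 × (10500/1000) = -6°C.
ISA deviation = 17 − (-6) = +23°C.
Density altitude = 10500 + 120 × (23) = 13260 ft.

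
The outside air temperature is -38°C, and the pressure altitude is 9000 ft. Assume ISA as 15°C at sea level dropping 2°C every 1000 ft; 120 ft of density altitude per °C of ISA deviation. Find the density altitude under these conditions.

ISA temperature at 9000 ft = 15 − 2 × (9000/1000) = -3°C.
ISA deviation = -38 − (-3) = -35°C.
Density altitude = 9000 + 120 × (-35) = 9000 + (-4200) = 4800 ft.

4800 ft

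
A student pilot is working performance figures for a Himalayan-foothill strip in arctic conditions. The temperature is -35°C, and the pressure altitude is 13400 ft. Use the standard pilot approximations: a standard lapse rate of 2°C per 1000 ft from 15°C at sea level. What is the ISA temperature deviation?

ISA-23.2°C

ISA temperature at 13400 ft = 15 − 2 × (13400/1000) = -11.8°C.
Deviation = OAT − ISA = -35 − (-11.8) = -23.2°C.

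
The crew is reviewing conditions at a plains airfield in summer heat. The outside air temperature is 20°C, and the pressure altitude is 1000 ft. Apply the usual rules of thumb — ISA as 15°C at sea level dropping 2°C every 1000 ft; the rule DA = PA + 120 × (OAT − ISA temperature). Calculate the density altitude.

ISA temperature at 1000 ft = 15 − 2 × (1000/1000) = 13°C.
ISA deviation = 20 − 13 = +7°C.
Density altitude = 1000 + 120 × (7) = 1000 + (+840) = 1840 ft.

1840 ft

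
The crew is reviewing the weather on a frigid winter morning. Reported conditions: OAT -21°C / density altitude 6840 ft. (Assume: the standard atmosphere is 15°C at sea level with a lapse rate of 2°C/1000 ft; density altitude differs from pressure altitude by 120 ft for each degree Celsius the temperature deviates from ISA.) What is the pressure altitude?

9000 ft

DA = PA + 120 × (OAT − (15 − 2·PA/1000)) = PA + 120·OAT − 1800 + 0.24·PA = 1.24·PA + 120·OAT − 1800.
So 1.24·PA = 6840 − 120 × (-21) + 1800 = 11160.
PA = 11160 / 1.24 = 9000 ft.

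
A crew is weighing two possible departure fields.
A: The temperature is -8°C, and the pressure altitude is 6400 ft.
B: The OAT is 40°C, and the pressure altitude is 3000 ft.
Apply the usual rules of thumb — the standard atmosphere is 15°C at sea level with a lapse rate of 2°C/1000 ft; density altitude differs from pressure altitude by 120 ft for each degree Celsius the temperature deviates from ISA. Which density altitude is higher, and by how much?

B by 1544 ft

A: ISA temp = 2.2°C, deviation -10.2°C, DA = 6400 + 120 × (-10.2) = 5176 ft.
B: ISA temp = 9°C, deviation +31°C, DA = 3000 + 120 × 31 = 6720 ft.
B is higher by 6720 − 5176 = 1544 ft.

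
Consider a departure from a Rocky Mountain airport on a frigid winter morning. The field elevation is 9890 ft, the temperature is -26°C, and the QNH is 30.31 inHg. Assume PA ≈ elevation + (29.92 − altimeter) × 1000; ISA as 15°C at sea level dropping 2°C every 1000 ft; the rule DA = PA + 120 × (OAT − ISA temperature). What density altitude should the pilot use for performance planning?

Pressure altitude = 9890 + (29.92 − 30.31) × 1000 = 9890 + (-390) = 9500 ft.
ISA temperature at 9500 ft = 15 − 2 × (9500/1000) = -4°C.
ISA deviation = -26 − (-4) = -22°C.
Density altitude = 9500 + 120 × (-22) = 6860 ft.

6860 ft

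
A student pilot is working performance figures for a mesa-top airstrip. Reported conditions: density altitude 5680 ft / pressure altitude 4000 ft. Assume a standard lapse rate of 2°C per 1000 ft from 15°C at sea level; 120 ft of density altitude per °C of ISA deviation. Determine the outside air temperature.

Density altitude − pressure altitude = 5680 − 4000 = +1680 ft.
At 120 ft/°C that is an ISA deviation of 1680/120 = +14°C.
ISA temperature at 4000 ft = 15 − 2 × (4000/1000) = 7°C.
OAT = ISA + deviation = 7 + (+14) = 21°C.

21°C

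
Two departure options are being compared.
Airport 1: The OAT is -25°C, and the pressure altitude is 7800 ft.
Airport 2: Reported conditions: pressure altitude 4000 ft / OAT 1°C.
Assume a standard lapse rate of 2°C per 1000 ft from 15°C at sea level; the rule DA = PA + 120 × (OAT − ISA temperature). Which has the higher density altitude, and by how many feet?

Airport 1 by 1592 ft

Airport 1: ISA temp = -0.6°C, deviation -24.4°C, DA = 7800 + 120 × (-24.4) = 4872 ft.
Airport 2: ISA temp = 7°C, deviation -6°C, DA = 4000 + 120 × (-6) = 3280 ft.
Airport 1 is higher by 4872 − 3280 = 1592 ft.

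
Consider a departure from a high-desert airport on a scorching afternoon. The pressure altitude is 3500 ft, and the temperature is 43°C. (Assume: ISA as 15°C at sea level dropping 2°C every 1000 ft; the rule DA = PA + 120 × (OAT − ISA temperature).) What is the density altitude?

ISA temperature at 3500 ft = 15 − 2 × (3500/1000) = 8°C.
ISA deviation = 43 − 8 = +35°C.
Density altitude = 3500 + 120 × (35) = 3500 + (+4200) = 7700 ft.

7700 ft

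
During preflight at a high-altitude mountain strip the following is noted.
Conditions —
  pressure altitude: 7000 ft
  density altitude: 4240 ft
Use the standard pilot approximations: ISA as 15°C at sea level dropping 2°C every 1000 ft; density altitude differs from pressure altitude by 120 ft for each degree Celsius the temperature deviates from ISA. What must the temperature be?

Density altitude − pressure altitude = 4240 − 7000 = -2760 ft.
At 120 ft/°C that is an ISA deviation of -2760/120 = -23°C.
ISA temperature at 7000 ft = 15 − 2 × (7000/1000) = 1°C.
OAT = ISA + deviation = 1 + (-23) = -22°C.

-22°C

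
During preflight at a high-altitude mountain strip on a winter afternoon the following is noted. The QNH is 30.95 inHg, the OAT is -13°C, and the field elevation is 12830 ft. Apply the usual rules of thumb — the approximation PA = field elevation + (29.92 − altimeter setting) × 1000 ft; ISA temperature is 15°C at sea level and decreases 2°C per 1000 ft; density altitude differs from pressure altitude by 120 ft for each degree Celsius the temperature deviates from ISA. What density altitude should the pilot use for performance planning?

Pressure altitude = 12830 + (29.92 − 30.95) × 1000 = 12830 + (-1030) = 11800 ft.
ISA temperature at 11800 ft = 15 − 2 × (11800/1000) = -8.6°C.
ISA deviation = -13 − (-8.6) = -4.4°C.
Density altitude = 11800 + 120 × (-4.4) = 11272 ft.

11272 ft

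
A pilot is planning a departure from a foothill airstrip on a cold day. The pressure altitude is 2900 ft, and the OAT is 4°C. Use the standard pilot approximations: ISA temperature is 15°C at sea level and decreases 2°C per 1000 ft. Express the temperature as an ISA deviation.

ISA temperature at 2900 ft = 15 − 2 × (2900/1000) = 9.2°C.
Deviation = OAT − ISA = 4 − 9.2 = -5.2°C.

ISA-5.2°C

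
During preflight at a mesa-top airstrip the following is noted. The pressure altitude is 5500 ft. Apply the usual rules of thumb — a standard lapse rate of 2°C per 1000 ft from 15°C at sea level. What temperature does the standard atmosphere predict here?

4°C

ISA temperature = 15 − 2 × (5500/1000) = 15 − 11 = 4°C.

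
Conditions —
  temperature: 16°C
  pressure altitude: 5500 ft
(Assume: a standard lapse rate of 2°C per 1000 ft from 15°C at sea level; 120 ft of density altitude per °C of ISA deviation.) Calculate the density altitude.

6940 ft

ISA temperature at 5500 ft = 15 − 2 × (5500/1000) = 4°C.
ISA deviation = 16 − 4 = +12°C.
Density altitude = 5500 + 120 × (12) = 5500 + (+1440) = 6940 ft.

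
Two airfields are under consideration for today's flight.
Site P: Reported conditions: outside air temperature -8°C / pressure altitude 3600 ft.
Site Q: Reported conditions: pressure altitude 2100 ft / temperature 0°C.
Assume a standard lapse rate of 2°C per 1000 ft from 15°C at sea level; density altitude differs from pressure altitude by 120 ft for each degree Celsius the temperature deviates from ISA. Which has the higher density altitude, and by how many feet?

Site P by 900 ft

Site P: ISA temp = 7.8°C, deviation -15.8°C, DA = 3600 + 120 × (-15.8) = 1704 ft.
Site Q: ISA temp = 10.8°C, deviation -10.8°C, DA = 2100 + 120 × (-10.8) = 804 ft.
Site P is higher by 1704 − 804 = 900 ft.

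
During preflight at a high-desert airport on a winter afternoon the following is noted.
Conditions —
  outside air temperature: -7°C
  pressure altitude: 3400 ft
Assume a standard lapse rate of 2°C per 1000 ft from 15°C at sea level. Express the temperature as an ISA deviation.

ISA-15.2°C

ISA temperature at 3400 ft = 15 − 2 × (3400/1000) = 8.2°C.
Deviation = OAT − ISA = -7 − 8.2 = -15.2°C.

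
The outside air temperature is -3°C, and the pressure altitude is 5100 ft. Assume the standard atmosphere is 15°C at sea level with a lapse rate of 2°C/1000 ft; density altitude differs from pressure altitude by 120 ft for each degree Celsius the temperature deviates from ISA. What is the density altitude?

4164 ft

ISA temperature at 5100 ft = 15 − 2 × (5100/1000) = 4.8°C.
ISA deviation = -3 − 4.8 = -7.8°C.
Density altitude = 5100 + 120 × (-7.8) = 5100 + (-936) = 4164 ft.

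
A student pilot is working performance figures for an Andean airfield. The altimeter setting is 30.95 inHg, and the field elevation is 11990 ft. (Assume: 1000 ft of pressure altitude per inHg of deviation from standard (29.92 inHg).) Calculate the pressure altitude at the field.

Pressure correction = (29.92 − 30.95) × 1000 = -1030 ft.
Pressure altitude = 11990 + (-1030) = 10960 ft.

10960 ft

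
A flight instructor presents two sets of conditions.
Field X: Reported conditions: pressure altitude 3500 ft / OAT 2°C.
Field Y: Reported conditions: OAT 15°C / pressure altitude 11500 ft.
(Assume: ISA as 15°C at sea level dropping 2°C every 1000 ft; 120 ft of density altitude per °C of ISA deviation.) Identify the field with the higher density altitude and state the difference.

Field X: ISA temp = 8°C, deviation -6°C, DA = 3500 + 120 × (-6) = 2780 ft.
Field Y: ISA temp = -8°C, deviation +23°C, DA = 11500 + 120 × 23 = 14260 ft.
Field Y is higher by 14260 − 2780 = 11480 ft.

Field Y by 11480 ft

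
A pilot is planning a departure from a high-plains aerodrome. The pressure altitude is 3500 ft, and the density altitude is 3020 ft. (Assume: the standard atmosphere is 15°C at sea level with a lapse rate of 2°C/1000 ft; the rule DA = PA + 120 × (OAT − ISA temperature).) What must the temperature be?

Density altitude − pressure altitude = 3020 − 3500 = -480 ft.
At 120 ft/°C that is an ISA deviation of -480/120 = -4°C.
ISA temperature at 3500 ft = 15 − 2 × (3500/1000) = 8°C.
OAT = ISA + deviation = 8 + (-4) = 4°C.

4°C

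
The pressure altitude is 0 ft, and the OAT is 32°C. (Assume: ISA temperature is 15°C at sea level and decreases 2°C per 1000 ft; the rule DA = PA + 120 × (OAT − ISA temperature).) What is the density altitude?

2040 ft

ISA temperature at 0 ft = 15 − 2 × (0/1000) = 15°C.
ISA deviation = 32 − 15 = +17°C.
Density altitude = 0 + 120 × (17) = 0 + (+2040) = 2040 ft.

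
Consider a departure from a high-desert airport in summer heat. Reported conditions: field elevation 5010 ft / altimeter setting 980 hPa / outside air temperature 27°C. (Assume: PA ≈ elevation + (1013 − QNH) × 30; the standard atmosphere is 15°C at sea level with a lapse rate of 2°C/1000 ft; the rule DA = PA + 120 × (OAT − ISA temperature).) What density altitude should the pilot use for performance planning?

8880 ft

Pressure altitude = 5010 + (1013 − 980) × 30 = 5010 + (+990) = 6000 ft.
ISA temperature at 6000 ft = 15 − 2 × (6000/1000) = 3°C.
ISA deviation = 27 − 3 = +24°C.
Density altitude = 6000 + 120 × (24) = 8880 ft.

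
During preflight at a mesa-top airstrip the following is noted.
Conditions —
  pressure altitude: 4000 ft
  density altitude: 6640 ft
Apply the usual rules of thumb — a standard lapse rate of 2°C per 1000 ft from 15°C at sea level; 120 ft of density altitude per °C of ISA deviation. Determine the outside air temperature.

29°C

Density altitude − pressure altitude = 6640 − 4000 = +2640 ft.
At 120 ft/°C that is an ISA deviation of 2640/120 = +22°C.
ISA temperature at 4000 ft = 15 − 2 × (4000/1000) = 7°C.
OAT = ISA + deviation = 7 + (+22) = 29°C.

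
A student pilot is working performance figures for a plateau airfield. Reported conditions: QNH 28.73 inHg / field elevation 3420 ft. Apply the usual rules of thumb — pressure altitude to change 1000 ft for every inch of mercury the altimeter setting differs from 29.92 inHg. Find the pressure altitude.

Pressure correction = (29.92 − 28.73) × 1000 = +1190 ft.
Pressure altitude = 3420 + (+1190) = 4610 ft.

4610 ft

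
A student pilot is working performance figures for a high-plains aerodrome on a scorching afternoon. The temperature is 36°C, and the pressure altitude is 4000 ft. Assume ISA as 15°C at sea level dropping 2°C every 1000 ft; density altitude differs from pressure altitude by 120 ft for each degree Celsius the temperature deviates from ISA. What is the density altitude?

7480 ft

ISA temperature at 4000 ft = 15 − 2 × (4000/1000) = 7°C.
ISA deviation = 36 − 7 = +29°C.
Density altitude = 4000 + 120 × (29) = 4000 + (+3480) = 7480 ft.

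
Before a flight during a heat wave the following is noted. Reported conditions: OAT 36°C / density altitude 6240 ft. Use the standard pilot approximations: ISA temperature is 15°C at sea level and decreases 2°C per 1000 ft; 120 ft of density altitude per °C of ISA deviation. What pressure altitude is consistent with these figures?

DA = PA + 120 × (OAT − (15 − 2·PA/1000)) = PA + 120·OAT − 1800 + 0.24·PA = 1.24·PA + 120·OAT − 1800.
So 1.24·PA = 6240 − 120 × 36 + 1800 = 3720.
PA = 3720 / 1.24 = 3000 ft.

3000 ft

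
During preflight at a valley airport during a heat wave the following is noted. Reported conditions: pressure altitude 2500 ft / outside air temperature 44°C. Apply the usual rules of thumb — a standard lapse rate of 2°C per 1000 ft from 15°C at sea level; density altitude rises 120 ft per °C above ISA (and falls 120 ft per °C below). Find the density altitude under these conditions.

ISA temperature at 2500 ft = 15 − 2 × (2500/1000) = 10°C.
ISA deviation = 44 − 10 = +34°C.
Density altitude = 2500 + 120 × (34) = 2500 + (+4080) = 6580 ft.

6580 ft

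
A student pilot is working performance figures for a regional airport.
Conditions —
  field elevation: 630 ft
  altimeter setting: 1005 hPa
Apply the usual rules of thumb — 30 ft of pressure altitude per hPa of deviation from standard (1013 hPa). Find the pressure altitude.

870 ft

Pressure correction = (1013 − 1005) × 30 = +240 ft.
Pressure altitude = 630 + (+240) = 870 ft.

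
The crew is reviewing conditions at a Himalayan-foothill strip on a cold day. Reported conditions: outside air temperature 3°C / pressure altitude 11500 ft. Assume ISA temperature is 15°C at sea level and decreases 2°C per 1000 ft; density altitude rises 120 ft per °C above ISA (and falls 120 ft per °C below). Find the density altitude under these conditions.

12820 ft

ISA temperature at 11500 ft = 15 − 2 × (11500/1000) = -8°C.
ISA deviation = 3 − (-8) = +11°C.
Density altitude = 11500 + 120 × (11) = 11500 + (+1320) = 12820 ft.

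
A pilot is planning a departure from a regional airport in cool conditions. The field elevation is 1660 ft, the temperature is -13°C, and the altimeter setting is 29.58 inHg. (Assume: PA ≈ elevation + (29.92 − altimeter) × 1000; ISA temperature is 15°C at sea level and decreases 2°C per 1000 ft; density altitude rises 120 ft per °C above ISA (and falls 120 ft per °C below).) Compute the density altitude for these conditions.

Pressure altitude = 1660 + (29.92 − 29.58) × 1000 = 1660 + (+340) = 2000 ft.
ISA temperature at 2000 ft = 15 − 2 × (2000/1000) = 11°C.
ISA deviation = -13 − 11 = -24°C.
Density altitude = 2000 + 120 × (-24) = -880 ft.

-880 ft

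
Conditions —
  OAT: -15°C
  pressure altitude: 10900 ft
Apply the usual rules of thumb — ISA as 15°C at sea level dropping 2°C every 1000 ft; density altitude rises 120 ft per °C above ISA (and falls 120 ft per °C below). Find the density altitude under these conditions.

9916 ft

ISA temperature at 10900 ft = 15 − 2 × (10900/1000) = -6.8°C.
ISA deviation = -15 − (-6.8) = -8.2°C.
Density altitude = 10900 + 120 × (-8.2) = 10900 + (-984) = 9916 ft.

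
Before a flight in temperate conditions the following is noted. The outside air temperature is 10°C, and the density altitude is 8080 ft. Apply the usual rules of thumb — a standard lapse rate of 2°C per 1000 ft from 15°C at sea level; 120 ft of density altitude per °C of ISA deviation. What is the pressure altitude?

DA = PA + 120 × (OAT − (15 − 2·PA/1000)) = PA + 120·OAT − 1800 + 0.24·PA = 1.24·PA + 120·OAT − 1800.
So 1.24·PA = 8080 − 120 × 10 + 1800 = 8680.
PA = 8680 / 1.24 = 7000 ft.

7000 ft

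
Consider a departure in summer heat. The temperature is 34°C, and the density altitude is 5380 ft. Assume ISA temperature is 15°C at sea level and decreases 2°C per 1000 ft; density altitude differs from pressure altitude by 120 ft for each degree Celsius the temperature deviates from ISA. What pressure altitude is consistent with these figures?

2500 ft

DA = PA + 120 × (OAT − (15 − 2·PA/1000)) = PA + 120·OAT − 1800 + 0.24·PA = 1.24·PA + 120·OAT − 1800.
So 1.24·PA = 5380 − 120 × 34 + 1800 = 3100.
PA = 3100 / 1.24 = 2500 ft.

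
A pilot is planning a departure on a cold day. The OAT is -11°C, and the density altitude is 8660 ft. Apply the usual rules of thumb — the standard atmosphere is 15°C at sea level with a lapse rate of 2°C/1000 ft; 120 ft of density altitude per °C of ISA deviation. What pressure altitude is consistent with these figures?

DA = PA + 120 × (OAT − (15 − 2·PA/1000)) = PA + 120·OAT − 1800 + 0.24·PA = 1.24·PA + 120·OAT − 1800.
So 1.24·PA = 8660 − 120 × (-11) + 1800 = 11780.
PA = 11780 / 1.24 = 9500 ft.

9500 ft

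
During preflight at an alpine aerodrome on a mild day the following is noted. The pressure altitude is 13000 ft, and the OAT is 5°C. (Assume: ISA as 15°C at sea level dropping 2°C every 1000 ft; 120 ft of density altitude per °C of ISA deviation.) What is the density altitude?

ISA temperature at 13000 ft = 15 − 2 × (13000/1000) = -11°C.
ISA deviation = 5 − (-11) = +16°C.
Density altitude = 13000 + 120 × (16) = 13000 + (+1920) = 14920 ft.

14920 ft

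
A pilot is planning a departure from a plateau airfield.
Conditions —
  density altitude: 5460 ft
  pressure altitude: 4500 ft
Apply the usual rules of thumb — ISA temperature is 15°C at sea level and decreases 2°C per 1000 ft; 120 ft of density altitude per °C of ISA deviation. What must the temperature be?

Density altitude − pressure altitude = 5460 − 4500 = +960 ft.
At 120 ft/°C that is an ISA deviation of 960/120 = +8°C.
ISA temperature at 4500 ft = 15 − 2 × (4500/1000) = 6°C.
OAT = ISA + deviation = 6 + (+8) = 14°C.

14°C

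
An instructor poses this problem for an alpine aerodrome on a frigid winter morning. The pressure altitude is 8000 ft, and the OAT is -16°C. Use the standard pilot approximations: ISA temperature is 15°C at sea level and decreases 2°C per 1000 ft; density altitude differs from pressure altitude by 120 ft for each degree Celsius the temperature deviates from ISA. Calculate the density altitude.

6200 ft

ISA temperature at 8000 ft = 15 − 2 × (8000/1000) = -1°C.
ISA deviation = -16 − (-1) = -15°C.
Density altitude = 8000 + 120 × (-15) = 8000 + (-1800) = 6200 ft.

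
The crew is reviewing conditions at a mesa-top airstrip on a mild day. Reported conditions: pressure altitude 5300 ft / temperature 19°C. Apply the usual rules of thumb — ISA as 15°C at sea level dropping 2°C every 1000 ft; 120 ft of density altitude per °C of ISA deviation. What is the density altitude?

ISA temperature at 5300 ft = 15 − 2 × (5300/1000) = 4.4°C.
ISA deviation = 19 − 4.4 = +14.6°C.
Density altitude = 5300 + 120 × (14.6) = 5300 + (+1752) = 7052 ft.

7052 ft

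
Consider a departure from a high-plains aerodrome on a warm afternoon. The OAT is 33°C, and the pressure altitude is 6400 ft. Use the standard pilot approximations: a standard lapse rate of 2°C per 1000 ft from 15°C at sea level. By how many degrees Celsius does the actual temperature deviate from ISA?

ISA temperature at 6400 ft = 15 − 2 × (6400/1000) = 2.2°C.
Deviation = OAT − ISA = 33 − 2.2 = +30.8°C.

ISA+30.8°C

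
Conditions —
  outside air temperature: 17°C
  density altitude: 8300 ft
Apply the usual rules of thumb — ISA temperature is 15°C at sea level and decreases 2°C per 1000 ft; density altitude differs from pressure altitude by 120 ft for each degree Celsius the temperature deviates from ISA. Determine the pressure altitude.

6500 ft

DA = PA + 120 × (OAT − (15 − 2·PA/1000)) = PA + 120·OAT − 1800 + 0.24·PA = 1.24·PA + 120·OAT − 1800.
So 1.24·PA = 8300 − 120 × 17 + 1800 = 8060.
PA = 8060 / 1.24 = 6500 ft.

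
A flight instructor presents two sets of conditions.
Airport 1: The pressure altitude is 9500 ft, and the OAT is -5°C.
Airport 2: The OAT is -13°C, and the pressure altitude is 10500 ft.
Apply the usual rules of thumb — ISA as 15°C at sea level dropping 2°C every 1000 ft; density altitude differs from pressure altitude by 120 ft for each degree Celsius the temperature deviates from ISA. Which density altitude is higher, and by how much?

Airport 1: ISA temp = -4°C, deviation -1°C, DA = 9500 + 120 × (-1) = 9380 ft.
Airport 2: ISA temp = -6°C, deviation -7°C, DA = 10500 + 120 × (-7) = 9660 ft.
Airport 2 is higher by 9660 − 9380 = 280 ft.

Airport 2 by 280 ft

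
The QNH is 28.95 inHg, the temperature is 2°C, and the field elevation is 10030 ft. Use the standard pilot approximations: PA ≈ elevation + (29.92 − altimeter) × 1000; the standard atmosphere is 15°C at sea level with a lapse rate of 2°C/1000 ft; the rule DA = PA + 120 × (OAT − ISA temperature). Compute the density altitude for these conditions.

12080 ft

Pressure altitude = 10030 + (29.92 − 28.95) × 1000 = 10030 + (+970) = 11000 ft.
ISA temperature at 11000 ft = 15 − 2 × (11000/1000) = -7°C.
ISA deviation = 2 − (-7) = +9°C.
Density altitude = 11000 + 120 × (9) = 12080 ft.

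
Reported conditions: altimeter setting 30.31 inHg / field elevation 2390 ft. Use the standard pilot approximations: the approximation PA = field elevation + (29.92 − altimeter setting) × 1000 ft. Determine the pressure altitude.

2000 ft

Pressure correction = (29.92 − 30.31) × 1000 = -390 ft.
Pressure altitude = 2390 + (-390) = 2000 ft.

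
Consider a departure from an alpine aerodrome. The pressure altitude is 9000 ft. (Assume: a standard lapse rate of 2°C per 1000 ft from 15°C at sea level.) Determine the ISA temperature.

-3°C

ISA temperature = 15 − 2 × (9000/1000) = 15 − 18 = -3°C.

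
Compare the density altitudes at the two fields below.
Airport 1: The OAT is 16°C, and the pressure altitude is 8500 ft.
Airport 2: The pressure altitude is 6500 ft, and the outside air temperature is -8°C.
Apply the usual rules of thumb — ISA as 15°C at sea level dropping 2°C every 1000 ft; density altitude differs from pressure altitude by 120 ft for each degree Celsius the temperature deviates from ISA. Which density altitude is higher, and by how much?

Airport 1: ISA temp = -2°C, deviation +18°C, DA = 8500 + 120 × 18 = 10660 ft.
Airport 2: ISA temp = 2°C, deviation -10°C, DA = 6500 + 120 × (-10) = 5300 ft.
Airport 1 is higher by 10660 − 5300 = 5360 ft.

Airport 1 by 5360 ft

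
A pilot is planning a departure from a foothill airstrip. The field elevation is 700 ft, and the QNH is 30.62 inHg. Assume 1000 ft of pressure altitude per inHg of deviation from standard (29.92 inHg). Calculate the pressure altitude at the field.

0 ft

Pressure correction = (29.92 − 30.62) × 1000 = -700 ft.
Pressure altitude = 700 + (-700) = 0 ft.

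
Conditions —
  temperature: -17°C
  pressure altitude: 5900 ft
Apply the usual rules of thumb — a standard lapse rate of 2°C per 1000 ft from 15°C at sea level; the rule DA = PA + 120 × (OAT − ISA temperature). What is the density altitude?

3476 ft

ISA temperature at 5900 ft = 15 − 2 × (5900/1000) = 3.2°C.
ISA deviation = -17 − 3.2 = -20.2°C.
Density altitude = 5900 + 120 × (-20.2) = 5900 + (-2424) = 3476 ft.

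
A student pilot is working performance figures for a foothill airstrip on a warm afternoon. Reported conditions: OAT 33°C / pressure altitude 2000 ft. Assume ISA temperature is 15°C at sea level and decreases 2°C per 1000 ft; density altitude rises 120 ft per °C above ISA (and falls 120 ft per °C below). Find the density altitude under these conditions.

ISA temperature at 2000 ft = 15 − 2 × (2000/1000) = 11°C.
ISA deviation = 33 − 11 = +22°C.
Density altitude = 2000 + 120 × (22) = 2000 + (+2640) = 4640 ft.

4640 ft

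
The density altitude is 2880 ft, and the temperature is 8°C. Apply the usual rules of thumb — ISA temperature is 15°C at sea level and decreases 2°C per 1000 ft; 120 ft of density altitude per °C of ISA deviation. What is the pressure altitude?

3000 ft

DA = PA + 120 × (OAT − (15 − 2·PA/1000)) = PA + 120·OAT − 1800 + 0.24·PA = 1.24·PA + 120·OAT − 1800.
So 1.24·PA = 2880 − 120 × 8 + 1800 = 3720.
PA = 3720 / 1.24 = 3000 ft.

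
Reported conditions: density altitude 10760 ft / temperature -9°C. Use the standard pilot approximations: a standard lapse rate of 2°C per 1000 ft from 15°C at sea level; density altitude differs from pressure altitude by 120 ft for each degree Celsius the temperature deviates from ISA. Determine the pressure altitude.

DA = PA + 120 × (OAT − (15 − 2·PA/1000)) = PA + 120·OAT − 1800 + 0.24·PA = 1.24·PA + 120·OAT − 1800.
So 1.24·PA = 10760 − 120 × (-9) + 1800 = 13640.
PA = 13640 / 1.24 = 11000 ft.

11000 ft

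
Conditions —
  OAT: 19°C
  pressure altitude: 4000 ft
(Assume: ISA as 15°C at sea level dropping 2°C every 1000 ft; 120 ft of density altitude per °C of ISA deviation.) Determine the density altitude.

5440 ft

ISA temperature at 4000 ft = 15 − 2 × (4000/1000) = 7°C.
ISA deviation = 19 − 7 = +12°C.
Density altitude = 4000 + 120 × (12) = 4000 + (+1440) = 5440 ft.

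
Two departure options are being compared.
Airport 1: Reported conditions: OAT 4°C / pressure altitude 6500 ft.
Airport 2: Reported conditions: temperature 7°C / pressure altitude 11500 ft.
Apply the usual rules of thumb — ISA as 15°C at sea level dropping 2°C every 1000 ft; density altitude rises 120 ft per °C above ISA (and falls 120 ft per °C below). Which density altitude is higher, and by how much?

Airport 1: ISA temp = 2°C, deviation +2°C, DA = 6500 + 120 × 2 = 6740 ft.
Airport 2: ISA temp = -8°C, deviation +15°C, DA = 11500 + 120 × 15 = 13300 ft.
Airport 2 is higher by 13300 − 6740 = 6560 ft.

Airport 2 by 6560 ft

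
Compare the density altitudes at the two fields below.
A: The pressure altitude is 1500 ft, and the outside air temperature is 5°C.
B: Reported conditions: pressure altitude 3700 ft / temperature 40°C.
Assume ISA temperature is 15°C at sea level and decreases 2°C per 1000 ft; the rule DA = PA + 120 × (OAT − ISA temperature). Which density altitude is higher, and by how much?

B by 6928 ft

A: ISA temp = 12°C, deviation -7°C, DA = 1500 + 120 × (-7) = 660 ft.
B: ISA temp = 7.6°C, deviation +32.4°C, DA = 3700 + 120 × 32.4 = 7588 ft.
B is higher by 7588 − 660 = 6928 ft.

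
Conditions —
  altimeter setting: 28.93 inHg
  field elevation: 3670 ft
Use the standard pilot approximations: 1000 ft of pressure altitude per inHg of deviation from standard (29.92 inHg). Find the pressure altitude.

Pressure correction = (29.92 − 28.93) × 1000 = +990 ft.
Pressure altitude = 3670 + (+990) = 4660 ft.

4660 ft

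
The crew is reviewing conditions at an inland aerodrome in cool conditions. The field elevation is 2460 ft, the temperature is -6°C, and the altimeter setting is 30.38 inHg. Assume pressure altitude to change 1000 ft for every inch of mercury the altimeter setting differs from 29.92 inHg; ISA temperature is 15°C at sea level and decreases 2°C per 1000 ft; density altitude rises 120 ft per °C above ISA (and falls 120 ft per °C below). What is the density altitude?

Pressure altitude = 2460 + (29.92 − 30.38) × 1000 = 2460 + (-460) = 2000 ft.
ISA temperature at 2000 ft = 15 − 2 × (2000/1000) = 11°C.
ISA deviation = -6 − 11 = -17°C.
Density altitude = 2000 + 120 × (-17) = -40 ft.

-40 ft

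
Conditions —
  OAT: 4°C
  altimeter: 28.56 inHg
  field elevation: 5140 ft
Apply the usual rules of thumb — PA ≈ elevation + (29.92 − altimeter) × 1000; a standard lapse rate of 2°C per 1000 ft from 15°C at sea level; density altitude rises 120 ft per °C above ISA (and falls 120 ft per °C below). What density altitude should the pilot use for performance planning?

Pressure altitude = 5140 + (29.92 − 28.56) × 1000 = 5140 + (+1360) = 6500 ft.
ISA temperature at 6500 ft = 15 − 2 × (6500/1000) = 2°C.
ISA deviation = 4 − 2 = +2°C.
Density altitude = 6500 + 120 × (2) = 6740 ft.

6740 ft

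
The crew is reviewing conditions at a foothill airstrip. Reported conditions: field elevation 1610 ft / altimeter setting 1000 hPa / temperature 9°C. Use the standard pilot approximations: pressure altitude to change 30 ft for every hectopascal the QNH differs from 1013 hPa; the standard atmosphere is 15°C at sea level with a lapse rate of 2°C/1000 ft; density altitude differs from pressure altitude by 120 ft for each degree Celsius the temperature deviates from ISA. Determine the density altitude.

1760 ft

Pressure altitude = 1610 + (1013 − 1000) × 30 = 1610 + (+390) = 2000 ft.
ISA temperature at 2000 ft = 15 − 2 × (2000/1000) = 11°C.
ISA deviation = 9 − 11 = -2°C.
Density altitude = 2000 + 120 × (-2) = 1760 ft.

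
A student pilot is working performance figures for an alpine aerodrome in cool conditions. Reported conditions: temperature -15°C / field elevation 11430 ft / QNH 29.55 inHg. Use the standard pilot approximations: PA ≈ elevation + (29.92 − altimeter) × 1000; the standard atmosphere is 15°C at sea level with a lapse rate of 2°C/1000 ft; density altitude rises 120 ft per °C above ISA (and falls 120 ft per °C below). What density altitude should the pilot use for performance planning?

Pressure altitude = 11430 + (29.92 − 29.55) × 1000 = 11430 + (+370) = 11800 ft.
ISA temperature at 11800 ft = 15 − 2 × (11800/1000) = -8.6°C.
ISA deviation = -15 − (-8.6) = -6.4°C.
Density altitude = 11800 + 120 × (-6.4) = 11032 ft.

11032 ft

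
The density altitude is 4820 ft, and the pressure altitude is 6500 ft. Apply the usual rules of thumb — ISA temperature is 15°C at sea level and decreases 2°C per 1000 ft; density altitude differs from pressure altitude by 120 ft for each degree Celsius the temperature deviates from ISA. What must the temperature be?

-12°C

Density altitude − pressure altitude = 4820 − 6500 = -1680 ft.
At 120 ft/°C that is an ISA deviation of -1680/120 = -14°C.
ISA temperature at 6500 ft = 15 − 2 × (6500/1000) = 2°C.
OAT = ISA + deviation = 2 + (-14) = -12°C.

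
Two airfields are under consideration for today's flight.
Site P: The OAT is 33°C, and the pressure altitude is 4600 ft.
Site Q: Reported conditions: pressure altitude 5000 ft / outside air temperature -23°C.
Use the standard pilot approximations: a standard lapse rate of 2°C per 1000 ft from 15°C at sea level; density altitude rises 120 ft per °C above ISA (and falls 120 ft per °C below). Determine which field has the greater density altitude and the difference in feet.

Site P by 6224 ft

Site P: ISA temp = 5.8°C, deviation +27.2°C, DA = 4600 + 120 × 27.2 = 7864 ft.
Site Q: ISA temp = 5°C, deviation -28°C, DA = 5000 + 120 × (-28) = 1640 ft.
Site P is higher by 7864 − 1640 = 6224 ft.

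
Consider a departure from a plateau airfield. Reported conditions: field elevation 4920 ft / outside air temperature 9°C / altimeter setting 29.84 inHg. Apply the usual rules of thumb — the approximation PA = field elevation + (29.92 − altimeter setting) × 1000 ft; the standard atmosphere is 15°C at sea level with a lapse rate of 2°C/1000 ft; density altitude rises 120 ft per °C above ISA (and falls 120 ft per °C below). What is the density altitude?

5480 ft

Pressure altitude = 4920 + (29.92 − 29.84) × 1000 = 4920 + (+80) = 5000 ft.
ISA temperature at 5000 ft = 15 − 2 × (5000/1000) = 5°C.
ISA deviation = 9 − 5 = +4°C.
Density altitude = 5000 + 120 × (4) = 5480 ft.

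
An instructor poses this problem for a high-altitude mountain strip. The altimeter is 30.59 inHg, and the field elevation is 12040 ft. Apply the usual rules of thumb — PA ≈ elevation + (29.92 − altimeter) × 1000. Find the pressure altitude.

Pressure correction = (29.92 − 30.59) × 1000 = -670 ft.
Pressure altitude = 12040 + (-670) = 11370 ft.

11370 ft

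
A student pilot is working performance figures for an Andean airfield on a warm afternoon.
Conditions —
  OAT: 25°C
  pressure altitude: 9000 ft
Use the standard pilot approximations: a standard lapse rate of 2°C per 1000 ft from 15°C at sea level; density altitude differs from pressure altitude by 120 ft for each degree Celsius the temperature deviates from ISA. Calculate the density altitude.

12360 ft

ISA temperature at 9000 ft = 15 − 2 × (9000/1000) = -3°C.
ISA deviation = 25 − (-3) = +28°C.
Density altitude = 9000 + 120 × (28) = 9000 + (+3360) = 12360 ft.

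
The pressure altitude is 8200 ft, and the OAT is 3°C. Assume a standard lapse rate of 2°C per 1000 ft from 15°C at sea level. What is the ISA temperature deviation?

ISA temperature at 8200 ft = 15 − 2 × (8200/1000) = -1.4°C.
Deviation = OAT − ISA = 3 − (-1.4) = +4.4°C.

ISA+4.4°C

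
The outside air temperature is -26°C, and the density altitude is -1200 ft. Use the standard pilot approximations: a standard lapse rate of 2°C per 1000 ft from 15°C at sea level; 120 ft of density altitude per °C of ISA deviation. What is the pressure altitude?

DA = PA + 120 × (OAT − (15 − 2·PA/1000)) = PA + 120·OAT − 1800 + 0.24·PA = 1.24·PA + 120·OAT − 1800.
So 1.24·PA = -1200 − 120 × (-26) + 1800 = 3720.
PA = 3720 / 1.24 = 3000 ft.

3000 ft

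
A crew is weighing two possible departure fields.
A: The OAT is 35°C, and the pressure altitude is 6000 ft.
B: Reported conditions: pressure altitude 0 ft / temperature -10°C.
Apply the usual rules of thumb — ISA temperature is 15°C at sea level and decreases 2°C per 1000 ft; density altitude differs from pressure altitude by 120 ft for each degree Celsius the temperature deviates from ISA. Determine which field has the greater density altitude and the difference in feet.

A: ISA temp = 3°C, deviation +32°C, DA = 6000 + 120 × 32 = 9840 ft.
B: ISA temp = 15°C, deviation -25°C, DA = 0 + 120 × (-25) = -3000 ft.
A is higher by 9840 − (-3000) = 12840 ft.

A by 12840 ft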